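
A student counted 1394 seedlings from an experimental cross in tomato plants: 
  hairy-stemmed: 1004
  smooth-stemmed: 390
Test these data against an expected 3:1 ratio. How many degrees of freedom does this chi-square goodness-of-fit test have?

A goodness-of-fit test with 2 phenotype classes has df = 2 − 1 = 1.

1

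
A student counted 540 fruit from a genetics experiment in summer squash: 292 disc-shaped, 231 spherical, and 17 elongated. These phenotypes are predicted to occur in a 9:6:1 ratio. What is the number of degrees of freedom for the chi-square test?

A goodness-of-fit test with 3 phenotype classes has df = 3 − 1 = 2.

2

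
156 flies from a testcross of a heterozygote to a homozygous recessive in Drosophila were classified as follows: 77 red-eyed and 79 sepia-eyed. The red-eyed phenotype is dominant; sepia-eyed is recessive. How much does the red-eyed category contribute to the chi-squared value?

A testcross of a heterozygote (Aa × aa) gives a 1:1 phenotypic ratio.
Expected counts for N = 156 under a 1:1 ratio (total parts = 2):
  red-eyed: 156 × 1/2 = 78
  sepia-eyed: 156 × 1/2 = 78
Contribution of red-eyed: (77 − 78)² / 78 = 0.0128

0.013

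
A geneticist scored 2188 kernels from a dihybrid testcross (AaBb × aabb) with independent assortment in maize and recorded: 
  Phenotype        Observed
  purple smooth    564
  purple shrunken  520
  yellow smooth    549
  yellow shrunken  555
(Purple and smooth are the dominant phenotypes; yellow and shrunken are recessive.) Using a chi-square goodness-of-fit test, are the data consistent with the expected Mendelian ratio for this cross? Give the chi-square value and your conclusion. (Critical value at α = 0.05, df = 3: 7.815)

A dihybrid testcross with independent assortment gives a 1:1:1:1 ratio.
Total ratio parts = 4. Expected numbers out of 2188:
  purple smooth: 2188 × 1/4 = 547
  purple shrunken: 2188 × 1/4 = 547
  yellow smooth: 2188 × 1/4 = 547
  yellow shrunken: 2188 × 1/4 = 547
χ² = Σ (O − E)² / E
  purple smooth: (564 − 547)² / 547 = 0.5283
  purple shrunken: (520 − 547)² / 547 = 1.3327
  yellow smooth: (549 − 547)² / 547 = 0.0073
  yellow shrunken: (555 − 547)² / 547 = 0.1170
χ² = 0.5283 + 1.3327 + 0.0073 + 0.1170 = 1.9853 ≈ 1.985
Degrees of freedom = 4 − 1 = 3; critical value at α = 0.05 is 7.815.
Since 1.985 < 7.815, we fail to reject the null hypothesis — the data are consistent with the 1:1:1:1 ratio.

1.985; consistent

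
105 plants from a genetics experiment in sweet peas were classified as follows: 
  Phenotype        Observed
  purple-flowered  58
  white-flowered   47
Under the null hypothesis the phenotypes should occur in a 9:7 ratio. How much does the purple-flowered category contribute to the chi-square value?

0.019

Total ratio parts = 16. Expected numbers out of 105:
  purple-flowered: 105 × 9/16 = 59.0625
  white-flowered: 105 × 7/16 = 45.9375
Contribution of purple-flowered: (58 − 59.0625)² / 59.0625 = 0.0191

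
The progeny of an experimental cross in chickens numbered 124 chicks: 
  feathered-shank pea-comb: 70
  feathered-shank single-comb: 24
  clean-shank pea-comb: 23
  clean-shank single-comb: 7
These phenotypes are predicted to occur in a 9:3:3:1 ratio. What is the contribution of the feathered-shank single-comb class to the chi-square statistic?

0.024

Total ratio parts = 16. Expected numbers out of 124:
  feathered-shank pea-comb: 124 × 9/16 = 69.75
  feathered-shank single-comb: 124 × 3/16 = 23.25
  clean-shank pea-comb: 124 × 3/16 = 23.25
  clean-shank single-comb: 124 × 1/16 = 7.75
Contribution of feathered-shank single-comb: (24 − 23.25)² / 23.25 = 0.0242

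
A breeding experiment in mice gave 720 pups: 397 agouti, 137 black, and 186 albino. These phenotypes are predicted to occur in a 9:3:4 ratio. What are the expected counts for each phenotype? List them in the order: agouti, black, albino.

405, 135, 180

Total ratio parts = 16. Expected numbers out of 720:
  agouti: 720 × 9/16 = 405
  black: 720 × 3/16 = 135
  albino: 720 × 4/16 = 180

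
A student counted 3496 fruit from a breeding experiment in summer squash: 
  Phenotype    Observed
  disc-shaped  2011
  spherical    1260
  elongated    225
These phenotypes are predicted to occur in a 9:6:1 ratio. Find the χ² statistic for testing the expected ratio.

The 9:6:1 ratio has 16 parts, so with N = 3496 the expected counts are:
  disc-shaped: 3496 × 9/16 = 1966.5
  spherical: 3496 × 6/16 = 1311
  elongated: 3496 × 1/16 = 218.5
χ² = Σ (O − E)² / E
  disc-shaped: (2011 − 1966.5)² / 1966.5 = 1.0070
  spherical: (1260 − 1311)² / 1311 = 1.9840
  elongated: (225 − 218.5)² / 218.5 = 0.1934
χ² = 1.0070 + 1.9840 + 0.1934 = 3.1844 ≈ 3.184

3.184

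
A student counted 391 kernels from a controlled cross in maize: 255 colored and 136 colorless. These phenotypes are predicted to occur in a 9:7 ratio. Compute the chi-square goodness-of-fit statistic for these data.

12.776

Under the 9:7 hypothesis (Σ ratio = 16, N = 391):
  colored: 391 × 9/16 = 219.9375
  colorless: 391 × 7/16 = 171.0625
χ² = Σ (O − E)² / E
  colored: (255 − 219.9375)² / 219.9375 = 5.5897
  colorless: (136 − 171.0625)² / 171.0625 = 7.1867
χ² = 5.5897 + 7.1867 = 12.7764 ≈ 12.776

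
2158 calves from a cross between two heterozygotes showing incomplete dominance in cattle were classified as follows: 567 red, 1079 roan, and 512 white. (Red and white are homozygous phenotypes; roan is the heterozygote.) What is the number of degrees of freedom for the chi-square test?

With incomplete dominance, a heterozygote × heterozygote cross gives a 1:2:1 phenotypic ratio.
A goodness-of-fit test with 3 phenotype classes has df = 3 − 1 = 2.

2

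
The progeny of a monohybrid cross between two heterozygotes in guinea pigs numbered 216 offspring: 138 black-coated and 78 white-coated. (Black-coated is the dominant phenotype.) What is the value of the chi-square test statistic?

14.222

For a monohybrid cross between heterozygotes with complete dominance, the expected phenotypic ratio is 3:1.
The 3:1 ratio has 4 parts, so with N = 216 the expected counts are:
  black-coated: 216 × 3/4 = 162
  white-coated: 216 × 1/4 = 54
χ² = Σ (O − E)² / E
  black-coated: (138 − 162)² / 162 = 3.5556
  white-coated: (78 − 54)² / 54 = 10.6667
χ² = 3.5556 + 10.6667 = 14.2223 ≈ 14.222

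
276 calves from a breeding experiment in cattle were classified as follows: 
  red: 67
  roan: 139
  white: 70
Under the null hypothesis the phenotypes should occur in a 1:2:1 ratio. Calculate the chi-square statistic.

The 1:2:1 ratio has 4 parts, so with N = 276 the expected counts are:
  red: 276 × 1/4 = 69
  roan: 276 × 2/4 = 138
  white: 276 × 1/4 = 69
χ² = Σ (O − E)² / E
  red: (67 − 69)² / 69 = 0.0580
  roan: (139 − 138)² / 138 = 0.0072
  white: (70 − 69)² / 69 = 0.0145
χ² = 0.0580 + 0.0072 + 0.0145 = 0.0797 ≈ 0.080

0.080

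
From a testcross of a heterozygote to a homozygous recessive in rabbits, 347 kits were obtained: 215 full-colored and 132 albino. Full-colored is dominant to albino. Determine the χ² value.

19.853

A testcross of a heterozygote (Aa × aa) gives a 1:1 phenotypic ratio.
Expected counts for N = 347 under a 1:1 ratio (total parts = 2):
  full-colored: 347 × 1/2 = 173.5
  albino: 347 × 1/2 = 173.5
χ² = Σ (O − E)² / E
  full-colored: (215 − 173.5)² / 173.5 = 9.9265
  albino: (132 − 173.5)² / 173.5 = 9.9265
χ² = 9.9265 + 9.9265 = 19.853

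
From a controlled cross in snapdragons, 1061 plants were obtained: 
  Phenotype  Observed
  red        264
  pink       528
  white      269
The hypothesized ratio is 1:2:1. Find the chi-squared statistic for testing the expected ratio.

Expected counts for N = 1061 under a 1:2:1 ratio (total parts = 4):
  red: 1061 × 1/4 = 265.25
  pink: 1061 × 2/4 = 530.5
  white: 1061 × 1/4 = 265.25
χ² = Σ (O − E)² / E
  red: (264 − 265.25)² / 265.25 = 0.0059
  pink: (528 − 530.5)² / 530.5 = 0.0118
  white: (269 − 265.25)² / 265.25 = 0.0530
χ² = 0.0059 + 0.0118 + 0.0530 = 0.0707 ≈ 0.071

0.071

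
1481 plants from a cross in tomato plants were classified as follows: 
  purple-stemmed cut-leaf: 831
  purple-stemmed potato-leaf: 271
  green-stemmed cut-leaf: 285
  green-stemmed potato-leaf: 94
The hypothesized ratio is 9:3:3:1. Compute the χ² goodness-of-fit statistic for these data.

Expected counts for N = 1481 under a 9:3:3:1 ratio (total parts = 16):
  purple-stemmed cut-leaf: 1481 × 9/16 = 833.0625
  purple-stemmed potato-leaf: 1481 × 3/16 = 277.6875
  green-stemmed cut-leaf: 1481 × 3/16 = 277.6875
  green-stemmed potato-leaf: 1481 × 1/16 = 92.5625
χ² = Σ (O − E)² / E
  purple-stemmed cut-leaf: (831 − 833.0625)² / 833.0625 = 0.0051
  purple-stemmed potato-leaf: (271 − 277.6875)² / 277.6875 = 0.1611
  green-stemmed cut-leaf: (285 − 277.6875)² / 277.6875 = 0.1926
  green-stemmed potato-leaf: (94 − 92.5625)² / 92.5625 = 0.0223
χ² = 0.0051 + 0.1611 + 0.1926 + 0.0223 = 0.3811 ≈ 0.381

0.381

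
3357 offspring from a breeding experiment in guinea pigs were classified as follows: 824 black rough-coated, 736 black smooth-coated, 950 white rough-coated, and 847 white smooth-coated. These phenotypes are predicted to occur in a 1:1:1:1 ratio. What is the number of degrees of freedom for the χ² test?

A goodness-of-fit test with 4 phenotype classes has df = 4 − 1 = 3.

3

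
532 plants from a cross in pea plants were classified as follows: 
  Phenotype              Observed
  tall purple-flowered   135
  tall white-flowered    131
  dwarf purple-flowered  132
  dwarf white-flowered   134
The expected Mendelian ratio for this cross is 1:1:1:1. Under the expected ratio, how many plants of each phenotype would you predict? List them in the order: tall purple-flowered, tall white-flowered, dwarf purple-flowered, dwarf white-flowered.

Expected counts for N = 532 under a 1:1:1:1 ratio (total parts = 4):
  tall purple-flowered: 532 × 1/4 = 133
  tall white-flowered: 532 × 1/4 = 133
  dwarf purple-flowered: 532 × 1/4 = 133
  dwarf white-flowered: 532 × 1/4 = 133

133, 133, 133, 133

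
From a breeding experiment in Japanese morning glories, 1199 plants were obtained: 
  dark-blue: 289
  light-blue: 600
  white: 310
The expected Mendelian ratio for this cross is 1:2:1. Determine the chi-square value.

0.736

Total ratio parts = 4. Expected numbers out of 1199:
  dark-blue: 1199 × 1/4 = 299.75
  light-blue: 1199 × 2/4 = 599.5
  white: 1199 × 1/4 = 299.75
χ² = Σ (O − E)² / E
  dark-blue: (289 − 299.75)² / 299.75 = 0.3855
  light-blue: (600 − 599.5)² / 599.5 = 0.0004
  white: (310 − 299.75)² / 299.75 = 0.3505
χ² = 0.3855 + 0.0004 + 0.3505 = 0.7364 ≈ 0.736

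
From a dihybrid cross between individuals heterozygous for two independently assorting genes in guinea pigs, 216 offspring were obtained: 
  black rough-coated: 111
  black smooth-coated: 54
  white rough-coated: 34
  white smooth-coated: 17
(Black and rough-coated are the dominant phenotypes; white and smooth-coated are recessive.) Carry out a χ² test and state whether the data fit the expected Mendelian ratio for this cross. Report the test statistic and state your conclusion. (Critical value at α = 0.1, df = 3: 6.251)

A dihybrid F₂ with independent assortment and complete dominance at both loci gives a 9:3:3:1 phenotypic ratio.
The 9:3:3:1 ratio has 16 parts, so with N = 216 the expected counts are:
  black rough-coated: 216 × 9/16 = 121.5
  black smooth-coated: 216 × 3/16 = 40.5
  white rough-coated: 216 × 3/16 = 40.5
  white smooth-coated: 216 × 1/16 = 13.5
χ² = Σ (O − E)² / E
  black rough-coated: (111 − 121.5)² / 121.5 = 0.9074
  black smooth-coated: (54 − 40.5)² / 40.5 = 4.5000
  white rough-coated: (34 − 40.5)² / 40.5 = 1.0432
  white smooth-coated: (17 − 13.5)² / 13.5 = 0.9074
χ² = 0.9074 + 4.5000 + 1.0432 + 0.9074 = 7.358
Degrees of freedom = 4 − 1 = 3; critical value at α = 0.1 is 6.251.
Since 7.358 > 6.251, we reject the null hypothesis — the data do not fit the 9:3:3:1 ratio.

7.358; not consistent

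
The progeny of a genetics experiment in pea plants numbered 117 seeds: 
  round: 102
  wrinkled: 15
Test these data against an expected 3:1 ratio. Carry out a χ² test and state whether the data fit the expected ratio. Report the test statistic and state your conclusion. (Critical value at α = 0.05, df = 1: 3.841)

9.256; not consistent

Under the 3:1 hypothesis (Σ ratio = 4, N = 117):
  round: 117 × 3/4 = 87.75
  wrinkled: 117 × 1/4 = 29.25
χ² = Σ (O − E)² / E
  round: (102 − 87.75)² / 87.75 = 2.3141
  wrinkled: (15 − 29.25)² / 29.25 = 6.9423
χ² = 2.3141 + 6.9423 = 9.2564 ≈ 9.256
Degrees of freedom = 2 − 1 = 1; critical value at α = 0.05 is 3.841.
Since 9.256 > 3.841, we reject the null hypothesis — the data do not fit the 3:1 ratio.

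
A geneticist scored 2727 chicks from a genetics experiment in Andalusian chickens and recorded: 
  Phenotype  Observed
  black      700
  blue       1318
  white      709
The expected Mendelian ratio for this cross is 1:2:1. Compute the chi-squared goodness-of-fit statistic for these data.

Under the 1:2:1 hypothesis (Σ ratio = 4, N = 2727):
  black: 2727 × 1/4 = 681.75
  blue: 2727 × 2/4 = 1363.5
  white: 2727 × 1/4 = 681.75
χ² = Σ (O − E)² / E
  black: (700 − 681.75)² / 681.75 = 0.4885
  blue: (1318 − 1363.5)² / 1363.5 = 1.5183
  white: (709 − 681.75)² / 681.75 = 1.0892
χ² = 0.4885 + 1.5183 + 1.0892 = 3.096

3.096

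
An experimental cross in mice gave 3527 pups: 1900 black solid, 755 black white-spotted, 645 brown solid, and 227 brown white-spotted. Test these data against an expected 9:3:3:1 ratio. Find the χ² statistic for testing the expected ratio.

Expected counts for N = 3527 under a 9:3:3:1 ratio (total parts = 16):
  black solid: 3527 × 9/16 = 1983.9375
  black white-spotted: 3527 × 3/16 = 661.3125
  brown solid: 3527 × 3/16 = 661.3125
  brown white-spotted: 3527 × 1/16 = 220.4375
χ² = Σ (O − E)² / E
  black solid: (1900 − 1983.9375)² / 1983.9375 = 3.5513
  black white-spotted: (755 − 661.3125)² / 661.3125 = 13.2726
  brown solid: (645 − 661.3125)² / 661.3125 = 0.4024
  brown white-spotted: (227 − 220.4375)² / 220.4375 = 0.1954
χ² = 3.5513 + 13.2726 + 0.4024 + 0.1954 = 17.4217 ≈ 17.422

17.422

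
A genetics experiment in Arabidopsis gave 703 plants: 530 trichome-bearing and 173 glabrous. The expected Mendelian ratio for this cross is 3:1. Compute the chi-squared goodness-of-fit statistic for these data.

Expected counts for N = 703 under a 3:1 ratio (total parts = 4):
  trichome-bearing: 703 × 3/4 = 527.25
  glabrous: 703 × 1/4 = 175.75
χ² = Σ (O − E)² / E
  trichome-bearing: (530 − 527.25)² / 527.25 = 0.0143
  glabrous: (173 − 175.75)² / 175.75 = 0.0430
χ² = 0.0143 + 0.0430 = 0.0573 ≈ 0.057

0.057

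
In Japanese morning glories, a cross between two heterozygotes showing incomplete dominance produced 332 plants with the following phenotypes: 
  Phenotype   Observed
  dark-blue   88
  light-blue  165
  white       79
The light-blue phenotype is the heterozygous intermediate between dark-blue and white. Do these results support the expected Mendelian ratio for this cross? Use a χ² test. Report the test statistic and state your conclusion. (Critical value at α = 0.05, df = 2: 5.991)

0.500; consistent

With incomplete dominance, a heterozygote × heterozygote cross gives a 1:2:1 phenotypic ratio.
Under the 1:2:1 hypothesis (Σ ratio = 4, N = 332):
  dark-blue: 332 × 1/4 = 83
  light-blue: 332 × 2/4 = 166
  white: 332 × 1/4 = 83
χ² = Σ (O − E)² / E
  dark-blue: (88 − 83)² / 83 = 0.3012
  light-blue: (165 − 166)² / 166 = 0.0060
  white: (79 − 83)² / 83 = 0.1928
χ² = 0.3012 + 0.0060 + 0.1928 = 0.500
Degrees of freedom = 3 − 1 = 2; critical value at α = 0.05 is 5.991.
Since 0.500 < 5.991, we fail to reject the null hypothesis — the data are consistent with the 1:2:1 ratio.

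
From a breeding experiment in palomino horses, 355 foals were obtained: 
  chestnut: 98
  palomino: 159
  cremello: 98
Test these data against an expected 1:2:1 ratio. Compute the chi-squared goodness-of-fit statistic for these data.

Expected counts for N = 355 under a 1:2:1 ratio (total parts = 4):
  chestnut: 355 × 1/4 = 88.75
  palomino: 355 × 2/4 = 177.5
  cremello: 355 × 1/4 = 88.75
χ² = Σ (O − E)² / E
  chestnut: (98 − 88.75)² / 88.75 = 0.9641
  palomino: (159 − 177.5)² / 177.5 = 1.9282
  cremello: (98 − 88.75)² / 88.75 = 0.9641
χ² = 0.9641 + 1.9282 + 0.9641 = 3.8564 ≈ 3.856

3.856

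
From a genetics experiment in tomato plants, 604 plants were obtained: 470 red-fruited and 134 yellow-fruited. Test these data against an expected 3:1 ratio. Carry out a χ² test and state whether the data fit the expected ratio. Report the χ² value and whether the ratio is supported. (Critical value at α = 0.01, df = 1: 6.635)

Under the 3:1 hypothesis (Σ ratio = 4, N = 604):
  red-fruited: 604 × 3/4 = 453
  yellow-fruited: 604 × 1/4 = 151
χ² = Σ (O − E)² / E
  red-fruited: (470 − 453)² / 453 = 0.6380
  yellow-fruited: (134 − 151)² / 151 = 1.9139
χ² = 0.6380 + 1.9139 = 2.5519 ≈ 2.552
Degrees of freedom = 2 − 1 = 1; critical value at α = 0.01 is 6.635.
Since 2.552 < 6.635, we fail to reject the null hypothesis — the data are consistent with the 3:1 ratio.

2.552; consistent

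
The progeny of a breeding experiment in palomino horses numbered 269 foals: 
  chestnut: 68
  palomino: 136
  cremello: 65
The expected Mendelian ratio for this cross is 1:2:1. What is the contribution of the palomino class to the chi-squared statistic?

Total ratio parts = 4. Expected numbers out of 269:
  chestnut: 269 × 1/4 = 67.25
  palomino: 269 × 2/4 = 134.5
  cremello: 269 × 1/4 = 67.25
Contribution of palomino: (136 − 134.5)² / 134.5 = 0.0167

0.017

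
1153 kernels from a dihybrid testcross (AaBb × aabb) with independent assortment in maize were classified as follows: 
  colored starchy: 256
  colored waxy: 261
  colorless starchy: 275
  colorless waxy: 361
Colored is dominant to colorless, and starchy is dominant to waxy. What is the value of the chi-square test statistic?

25.154

A dihybrid testcross with independent assortment gives a 1:1:1:1 ratio.
Total ratio parts = 4. Expected numbers out of 1153:
  colored starchy: 1153 × 1/4 = 288.25
  colored waxy: 1153 × 1/4 = 288.25
  colorless starchy: 1153 × 1/4 = 288.25
  colorless waxy: 1153 × 1/4 = 288.25
χ² = Σ (O − E)² / E
  colored starchy: (256 − 288.25)² / 288.25 = 3.6082
  colored waxy: (261 − 288.25)² / 288.25 = 2.5761
  colorless starchy: (275 − 288.25)² / 288.25 = 0.6091
  colorless waxy: (361 − 288.25)² / 288.25 = 18.3610
χ² = 3.6082 + 2.5761 + 0.6091 + 18.3610 = 25.1544 ≈ 25.154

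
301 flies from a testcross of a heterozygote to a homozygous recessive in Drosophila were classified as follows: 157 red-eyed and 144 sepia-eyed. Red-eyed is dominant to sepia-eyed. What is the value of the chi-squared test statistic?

0.561

A testcross of a heterozygote (Aa × aa) gives a 1:1 phenotypic ratio.
The 1:1 ratio has 2 parts, so with N = 301 the expected counts are:
  red-eyed: 301 × 1/2 = 150.5
  sepia-eyed: 301 × 1/2 = 150.5
χ² = Σ (O − E)² / E
  red-eyed: (157 − 150.5)² / 150.5 = 0.2807
  sepia-eyed: (144 − 150.5)² / 150.5 = 0.2807
χ² = 0.2807 + 0.2807 = 0.5614 ≈ 0.561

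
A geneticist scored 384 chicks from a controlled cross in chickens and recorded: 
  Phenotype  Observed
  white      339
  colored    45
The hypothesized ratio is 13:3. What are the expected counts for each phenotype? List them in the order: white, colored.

The 13:3 ratio has 16 parts, so with N = 384 the expected counts are:
  white: 384 × 13/16 = 312
  colored: 384 × 3/16 = 72

312, 72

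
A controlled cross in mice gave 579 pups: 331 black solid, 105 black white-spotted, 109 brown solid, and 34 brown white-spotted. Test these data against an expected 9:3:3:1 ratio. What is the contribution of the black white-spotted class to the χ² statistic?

0.117

Total ratio parts = 16. Expected numbers out of 579:
  black solid: 579 × 9/16 = 325.6875
  black white-spotted: 579 × 3/16 = 108.5625
  brown solid: 579 × 3/16 = 108.5625
  brown white-spotted: 579 × 1/16 = 36.1875
Contribution of black white-spotted: (105 − 108.5625)² / 108.5625 = 0.1169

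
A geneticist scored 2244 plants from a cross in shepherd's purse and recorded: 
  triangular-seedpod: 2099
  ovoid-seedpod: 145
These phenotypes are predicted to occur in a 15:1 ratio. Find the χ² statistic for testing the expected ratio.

Total ratio parts = 16. Expected numbers out of 2244:
  triangular-seedpod: 2244 × 15/16 = 2103.75
  ovoid-seedpod: 2244 × 1/16 = 140.25
χ² = Σ (O − E)² / E
  triangular-seedpod: (2099 − 2103.75)² / 2103.75 = 0.0107
  ovoid-seedpod: (145 − 140.25)² / 140.25 = 0.1609
χ² = 0.0107 + 0.1609 = 0.1716 ≈ 0.172

0.172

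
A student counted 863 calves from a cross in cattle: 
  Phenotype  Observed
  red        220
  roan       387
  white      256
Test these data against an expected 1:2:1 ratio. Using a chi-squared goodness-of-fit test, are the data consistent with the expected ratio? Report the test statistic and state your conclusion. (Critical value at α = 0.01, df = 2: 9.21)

Total ratio parts = 4. Expected numbers out of 863:
  red: 863 × 1/4 = 215.75
  roan: 863 × 2/4 = 431.5
  white: 863 × 1/4 = 215.75
χ² = Σ (O − E)² / E
  red: (220 − 215.75)² / 215.75 = 0.0837
  roan: (387 − 431.5)² / 431.5 = 4.5892
  white: (256 − 215.75)² / 215.75 = 7.5090
χ² = 0.0837 + 4.5892 + 7.5090 = 12.1819 ≈ 12.182
Degrees of freedom = 3 − 1 = 2; critical value at α = 0.01 is 9.21.
Since 12.182 > 9.21, we reject the null hypothesis — the data do not fit the 1:2:1 ratio.

12.182; not consistent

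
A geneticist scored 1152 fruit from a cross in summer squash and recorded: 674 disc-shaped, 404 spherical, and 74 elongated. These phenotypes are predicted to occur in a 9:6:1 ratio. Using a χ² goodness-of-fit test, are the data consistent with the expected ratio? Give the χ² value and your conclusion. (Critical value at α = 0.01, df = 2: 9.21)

Expected counts for N = 1152 under a 9:6:1 ratio (total parts = 16):
  disc-shaped: 1152 × 9/16 = 648
  spherical: 1152 × 6/16 = 432
  elongated: 1152 × 1/16 = 72
χ² = Σ (O − E)² / E
  disc-shaped: (674 − 648)² / 648 = 1.0432
  spherical: (404 − 432)² / 432 = 1.8148
  elongated: (74 − 72)² / 72 = 0.0556
χ² = 1.0432 + 1.8148 + 0.0556 = 2.9136 ≈ 2.914
Degrees of freedom = 3 − 1 = 2; critical value at α = 0.01 is 9.21.
Since 2.914 < 9.21, we fail to reject the null hypothesis — the data are consistent with the 9:6:1 ratio.

2.914; consistent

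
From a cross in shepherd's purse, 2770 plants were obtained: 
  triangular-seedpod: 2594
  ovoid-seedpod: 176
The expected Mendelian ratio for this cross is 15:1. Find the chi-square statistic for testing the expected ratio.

0.051

Under the 15:1 hypothesis (Σ ratio = 16, N = 2770):
  triangular-seedpod: 2770 × 15/16 = 2596.875
  ovoid-seedpod: 2770 × 1/16 = 173.125
χ² = Σ (O − E)² / E
  triangular-seedpod: (2594 − 2596.875)² / 2596.875 = 0.0032
  ovoid-seedpod: (176 − 173.125)² / 173.125 = 0.0477
χ² = 0.0032 + 0.0477 = 0.0509 ≈ 0.051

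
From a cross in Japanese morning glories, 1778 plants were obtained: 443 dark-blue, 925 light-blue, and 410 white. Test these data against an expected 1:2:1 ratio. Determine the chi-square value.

4.141

The 1:2:1 ratio has 4 parts, so with N = 1778 the expected counts are:
  dark-blue: 1778 × 1/4 = 444.5
  light-blue: 1778 × 2/4 = 889
  white: 1778 × 1/4 = 444.5
χ² = Σ (O − E)² / E
  dark-blue: (443 − 444.5)² / 444.5 = 0.0051
  light-blue: (925 − 889)² / 889 = 1.4578
  white: (410 − 444.5)² / 444.5 = 2.6777
χ² = 0.0051 + 1.4578 + 2.6777 = 4.1406 ≈ 4.141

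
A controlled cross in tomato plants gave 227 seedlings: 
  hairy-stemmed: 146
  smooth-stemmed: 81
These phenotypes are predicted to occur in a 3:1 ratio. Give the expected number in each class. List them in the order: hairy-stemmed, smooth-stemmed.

The 3:1 ratio has 4 parts, so with N = 227 the expected counts are:
  hairy-stemmed: 227 × 3/4 = 170.25
  smooth-stemmed: 227 × 1/4 = 56.75

170.25, 56.75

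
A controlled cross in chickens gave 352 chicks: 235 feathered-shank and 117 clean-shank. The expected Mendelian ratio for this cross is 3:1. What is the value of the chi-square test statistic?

The 3:1 ratio has 4 parts, so with N = 352 the expected counts are:
  feathered-shank: 352 × 3/4 = 264
  clean-shank: 352 × 1/4 = 88
χ² = Σ (O − E)² / E
  feathered-shank: (235 − 264)² / 264 = 3.1856
  clean-shank: (117 − 88)² / 88 = 9.5568
χ² = 3.1856 + 9.5568 = 12.7424 ≈ 12.742

12.742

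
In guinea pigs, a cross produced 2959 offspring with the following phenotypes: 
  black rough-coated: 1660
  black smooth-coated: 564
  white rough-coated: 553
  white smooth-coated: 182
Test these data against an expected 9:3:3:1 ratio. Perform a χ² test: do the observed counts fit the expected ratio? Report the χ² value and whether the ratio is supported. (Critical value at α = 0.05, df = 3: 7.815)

0.217; consistent

The 9:3:3:1 ratio has 16 parts, so with N = 2959 the expected counts are:
  black rough-coated: 2959 × 9/16 = 1664.4375
  black smooth-coated: 2959 × 3/16 = 554.8125
  white rough-coated: 2959 × 3/16 = 554.8125
  white smooth-coated: 2959 × 1/16 = 184.9375
χ² = Σ (O − E)² / E
  black rough-coated: (1660 − 1664.4375)² / 1664.4375 = 0.0118
  black smooth-coated: (564 − 554.8125)² / 554.8125 = 0.1521
  white rough-coated: (553 − 554.8125)² / 554.8125 = 0.0059
  white smooth-coated: (182 − 184.9375)² / 184.9375 = 0.0467
χ² = 0.0118 + 0.1521 + 0.0059 + 0.0467 = 0.2165 ≈ 0.217
Degrees of freedom = 4 − 1 = 3; critical value at α = 0.05 is 7.815.
Since 0.217 < 7.815, we fail to reject the null hypothesis — the data are consistent with the 9:3:3:1 ratio.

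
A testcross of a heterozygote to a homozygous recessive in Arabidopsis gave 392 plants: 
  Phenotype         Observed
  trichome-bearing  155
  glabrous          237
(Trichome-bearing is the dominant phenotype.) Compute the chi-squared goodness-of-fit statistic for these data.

17.153

A testcross of a heterozygote (Aa × aa) gives a 1:1 phenotypic ratio.
The 1:1 ratio has 2 parts, so with N = 392 the expected counts are:
  trichome-bearing: 392 × 1/2 = 196
  glabrous: 392 × 1/2 = 196
χ² = Σ (O − E)² / E
  trichome-bearing: (155 − 196)² / 196 = 8.5765
  glabrous: (237 − 196)² / 196 = 8.5765
χ² = 8.5765 + 8.5765 = 17.153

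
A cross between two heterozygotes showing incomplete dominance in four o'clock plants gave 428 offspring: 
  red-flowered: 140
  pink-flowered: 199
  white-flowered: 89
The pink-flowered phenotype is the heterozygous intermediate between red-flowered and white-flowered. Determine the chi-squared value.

14.257

With incomplete dominance, a heterozygote × heterozygote cross gives a 1:2:1 phenotypic ratio.
Expected counts for N = 428 under a 1:2:1 ratio (total parts = 4):
  red-flowered: 428 × 1/4 = 107
  pink-flowered: 428 × 2/4 = 214
  white-flowered: 428 × 1/4 = 107
χ² = Σ (O − E)² / E
  red-flowered: (140 − 107)² / 107 = 10.1776
  pink-flowered: (199 − 214)² / 214 = 1.0514
  white-flowered: (89 − 107)² / 107 = 3.0280
χ² = 10.1776 + 1.0514 + 3.0280 = 14.257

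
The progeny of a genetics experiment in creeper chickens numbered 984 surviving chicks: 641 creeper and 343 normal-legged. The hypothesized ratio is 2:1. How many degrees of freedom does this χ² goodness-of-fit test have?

1

A goodness-of-fit test with 2 phenotype classes has df = 2 − 1 = 1.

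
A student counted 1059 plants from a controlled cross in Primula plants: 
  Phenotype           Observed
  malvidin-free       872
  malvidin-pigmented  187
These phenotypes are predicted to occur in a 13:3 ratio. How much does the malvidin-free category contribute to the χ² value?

Expected counts for N = 1059 under a 13:3 ratio (total parts = 16):
  malvidin-free: 1059 × 13/16 = 860.4375
  malvidin-pigmented: 1059 × 3/16 = 198.5625
Contribution of malvidin-free: (872 − 860.4375)² / 860.4375 = 0.1554

0.155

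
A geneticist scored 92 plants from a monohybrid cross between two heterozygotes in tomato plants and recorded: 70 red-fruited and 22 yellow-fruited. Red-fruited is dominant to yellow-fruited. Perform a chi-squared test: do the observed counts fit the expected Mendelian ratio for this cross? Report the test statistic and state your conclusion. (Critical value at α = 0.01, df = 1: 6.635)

For a monohybrid cross between heterozygotes with complete dominance, the expected phenotypic ratio is 3:1.
Expected counts for N = 92 under a 3:1 ratio (total parts = 4):
  red-fruited: 92 × 3/4 = 69
  yellow-fruited: 92 × 1/4 = 23
χ² = Σ (O − E)² / E
  red-fruited: (70 − 69)² / 69 = 0.0145
  yellow-fruited: (22 − 23)² / 23 = 0.0435
χ² = 0.0145 + 0.0435 = 0.058
Degrees of freedom = 2 − 1 = 1; critical value at α = 0.01 is 6.635.
Since 0.058 < 6.635, we fail to reject the null hypothesis — the data are consistent with the 3:1 ratio.

0.058; consistent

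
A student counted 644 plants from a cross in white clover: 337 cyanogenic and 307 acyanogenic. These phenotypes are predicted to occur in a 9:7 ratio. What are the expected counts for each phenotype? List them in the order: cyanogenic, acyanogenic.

362.25, 281.75

Total ratio parts = 16. Expected numbers out of 644:
  cyanogenic: 644 × 9/16 = 362.25
  acyanogenic: 644 × 7/16 = 281.75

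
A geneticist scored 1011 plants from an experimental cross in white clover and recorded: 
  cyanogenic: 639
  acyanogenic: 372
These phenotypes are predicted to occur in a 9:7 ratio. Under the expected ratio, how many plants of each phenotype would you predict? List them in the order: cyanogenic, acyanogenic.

568.6875, 442.3125

The 9:7 ratio has 16 parts, so with N = 1011 the expected counts are:
  cyanogenic: 1011 × 9/16 = 568.6875
  acyanogenic: 1011 × 7/16 = 442.3125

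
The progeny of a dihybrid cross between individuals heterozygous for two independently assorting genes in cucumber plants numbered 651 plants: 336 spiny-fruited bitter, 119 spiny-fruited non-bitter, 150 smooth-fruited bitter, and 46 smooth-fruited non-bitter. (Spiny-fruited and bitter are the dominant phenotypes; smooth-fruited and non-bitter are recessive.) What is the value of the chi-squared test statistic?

A dihybrid F₂ with independent assortment and complete dominance at both loci gives a 9:3:3:1 phenotypic ratio.
Expected counts for N = 651 under a 9:3:3:1 ratio (total parts = 16):
  spiny-fruited bitter: 651 × 9/16 = 366.1875
  spiny-fruited non-bitter: 651 × 3/16 = 122.0625
  smooth-fruited bitter: 651 × 3/16 = 122.0625
  smooth-fruited non-bitter: 651 × 1/16 = 40.6875
χ² = Σ (O − E)² / E
  spiny-fruited bitter: (336 − 366.1875)² / 366.1875 = 2.4886
  spiny-fruited non-bitter: (119 − 122.0625)² / 122.0625 = 0.0768
  smooth-fruited bitter: (150 − 122.0625)² / 122.0625 = 6.3943
  smooth-fruited non-bitter: (46 − 40.6875)² / 40.6875 = 0.6936
χ² = 2.4886 + 0.0768 + 6.3943 + 0.6936 = 9.6533 ≈ 9.653

9.653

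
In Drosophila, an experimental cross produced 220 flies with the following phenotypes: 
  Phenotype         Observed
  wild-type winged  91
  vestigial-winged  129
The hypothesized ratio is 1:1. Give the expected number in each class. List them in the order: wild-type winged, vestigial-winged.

The 1:1 ratio has 2 parts, so with N = 220 the expected counts are:
  wild-type winged: 220 × 1/2 = 110
  vestigial-winged: 220 × 1/2 = 110

110, 110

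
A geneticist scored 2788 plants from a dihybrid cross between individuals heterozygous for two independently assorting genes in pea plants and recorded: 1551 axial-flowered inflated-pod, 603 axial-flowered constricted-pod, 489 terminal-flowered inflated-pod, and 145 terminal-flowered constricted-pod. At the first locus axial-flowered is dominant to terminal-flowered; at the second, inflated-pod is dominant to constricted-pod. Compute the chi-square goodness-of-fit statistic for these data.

A dihybrid F₂ with independent assortment and complete dominance at both loci gives a 9:3:3:1 phenotypic ratio.
The 9:3:3:1 ratio has 16 parts, so with N = 2788 the expected counts are:
  axial-flowered inflated-pod: 2788 × 9/16 = 1568.25
  axial-flowered constricted-pod: 2788 × 3/16 = 522.75
  terminal-flowered inflated-pod: 2788 × 3/16 = 522.75
  terminal-flowered constricted-pod: 2788 × 1/16 = 174.25
χ² = Σ (O − E)² / E
  axial-flowered inflated-pod: (1551 − 1568.25)² / 1568.25 = 0.1897
  axial-flowered constricted-pod: (603 − 522.75)² / 522.75 = 12.3196
  terminal-flowered inflated-pod: (489 − 522.75)² / 522.75 = 2.1790
  terminal-flowered constricted-pod: (145 − 174.25)² / 174.25 = 4.9100
χ² = 0.1897 + 12.3196 + 2.1790 + 4.9100 = 19.5983 ≈ 19.598

19.598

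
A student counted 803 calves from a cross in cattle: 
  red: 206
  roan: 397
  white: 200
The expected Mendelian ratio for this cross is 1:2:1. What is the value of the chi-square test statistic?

Total ratio parts = 4. Expected numbers out of 803:
  red: 803 × 1/4 = 200.75
  roan: 803 × 2/4 = 401.5
  white: 803 × 1/4 = 200.75
χ² = Σ (O − E)² / E
  red: (206 − 200.75)² / 200.75 = 0.1373
  roan: (397 − 401.5)² / 401.5 = 0.0504
  white: (200 − 200.75)² / 200.75 = 0.0028
χ² = 0.1373 + 0.0504 + 0.0028 = 0.1905 ≈ 0.191

0.191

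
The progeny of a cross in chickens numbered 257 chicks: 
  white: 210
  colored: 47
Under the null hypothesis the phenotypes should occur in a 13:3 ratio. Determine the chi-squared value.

0.036

The 13:3 ratio has 16 parts, so with N = 257 the expected counts are:
  white: 257 × 13/16 = 208.8125
  colored: 257 × 3/16 = 48.1875
χ² = Σ (O − E)² / E
  white: (210 − 208.8125)² / 208.8125 = 0.0068
  colored: (47 − 48.1875)² / 48.1875 = 0.0293
χ² = 0.0068 + 0.0293 = 0.0361 ≈ 0.036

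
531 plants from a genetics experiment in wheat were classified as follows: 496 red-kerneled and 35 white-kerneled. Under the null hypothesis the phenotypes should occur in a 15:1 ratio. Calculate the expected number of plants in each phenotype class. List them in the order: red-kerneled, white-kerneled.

497.8125, 33.1875

Under the 15:1 hypothesis (Σ ratio = 16, N = 531):
  red-kerneled: 531 × 15/16 = 497.8125
  white-kerneled: 531 × 1/16 = 33.1875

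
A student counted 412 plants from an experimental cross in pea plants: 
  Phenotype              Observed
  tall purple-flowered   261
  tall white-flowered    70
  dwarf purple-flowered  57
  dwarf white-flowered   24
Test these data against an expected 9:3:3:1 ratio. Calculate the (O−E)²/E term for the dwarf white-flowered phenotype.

0.119

Expected counts for N = 412 under a 9:3:3:1 ratio (total parts = 16):
  tall purple-flowered: 412 × 9/16 = 231.75
  tall white-flowered: 412 × 3/16 = 77.25
  dwarf purple-flowered: 412 × 3/16 = 77.25
  dwarf white-flowered: 412 × 1/16 = 25.75
Contribution of dwarf white-flowered: (24 − 25.75)² / 25.75 = 0.1189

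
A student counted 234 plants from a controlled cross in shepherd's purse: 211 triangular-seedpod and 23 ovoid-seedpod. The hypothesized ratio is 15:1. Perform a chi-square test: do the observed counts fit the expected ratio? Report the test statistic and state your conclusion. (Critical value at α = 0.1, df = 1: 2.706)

Expected counts for N = 234 under a 15:1 ratio (total parts = 16):
  triangular-seedpod: 234 × 15/16 = 219.375
  ovoid-seedpod: 234 × 1/16 = 14.625
χ² = Σ (O − E)² / E
  triangular-seedpod: (211 − 219.375)² / 219.375 = 0.3197
  ovoid-seedpod: (23 − 14.625)² / 14.625 = 4.7959
χ² = 0.3197 + 4.7959 = 5.1156 ≈ 5.116
Degrees of freedom = 2 − 1 = 1; critical value at α = 0.1 is 2.706.
Since 5.116 > 2.706, we reject the null hypothesis — the data do not fit the 15:1 ratio.

5.116; not consistent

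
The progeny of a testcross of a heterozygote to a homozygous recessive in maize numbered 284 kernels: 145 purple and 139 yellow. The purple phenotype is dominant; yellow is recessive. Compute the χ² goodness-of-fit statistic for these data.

A testcross of a heterozygote (Aa × aa) gives a 1:1 phenotypic ratio.
Under the 1:1 hypothesis (Σ ratio = 2, N = 284):
  purple: 284 × 1/2 = 142
  yellow: 284 × 1/2 = 142
χ² = Σ (O − E)² / E
  purple: (145 − 142)² / 142 = 0.0634
  yellow: (139 − 142)² / 142 = 0.0634
χ² = 0.0634 + 0.0634 = 0.1268 ≈ 0.127

0.127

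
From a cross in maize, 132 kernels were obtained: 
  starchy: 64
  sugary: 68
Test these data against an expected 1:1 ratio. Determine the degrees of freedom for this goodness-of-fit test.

1

A goodness-of-fit test with 2 phenotype classes has df = 2 − 1 = 1.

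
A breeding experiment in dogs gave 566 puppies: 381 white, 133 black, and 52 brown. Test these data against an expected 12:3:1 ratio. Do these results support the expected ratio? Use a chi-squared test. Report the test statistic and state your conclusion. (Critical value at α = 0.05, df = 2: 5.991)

Under the 12:3:1 hypothesis (Σ ratio = 16, N = 566):
  white: 566 × 12/16 = 424.5
  black: 566 × 3/16 = 106.125
  brown: 566 × 1/16 = 35.375
χ² = Σ (O − E)² / E
  white: (381 − 424.5)² / 424.5 = 4.4576
  black: (133 − 106.125)² / 106.125 = 6.8058
  brown: (52 − 35.375)² / 35.375 = 7.8132
χ² = 4.4576 + 6.8058 + 7.8132 = 19.0766 ≈ 19.077
Degrees of freedom = 3 − 1 = 2; critical value at α = 0.05 is 5.991.
Since 19.077 > 5.991, we reject the null hypothesis — the data do not fit the 12:3:1 ratio.

19.077; not consistent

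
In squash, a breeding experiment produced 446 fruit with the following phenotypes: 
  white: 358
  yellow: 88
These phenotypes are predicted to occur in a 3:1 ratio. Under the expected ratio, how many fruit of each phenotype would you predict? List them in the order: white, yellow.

334.5, 111.5

Under the 3:1 hypothesis (Σ ratio = 4, N = 446):
  white: 446 × 3/4 = 334.5
  yellow: 446 × 1/4 = 111.5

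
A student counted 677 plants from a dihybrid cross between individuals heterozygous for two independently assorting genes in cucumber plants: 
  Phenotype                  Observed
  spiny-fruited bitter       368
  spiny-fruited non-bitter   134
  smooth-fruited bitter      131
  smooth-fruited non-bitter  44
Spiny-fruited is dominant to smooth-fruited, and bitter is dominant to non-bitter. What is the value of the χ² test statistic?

1.021

A dihybrid F₂ with independent assortment and complete dominance at both loci gives a 9:3:3:1 phenotypic ratio.
Under the 9:3:3:1 hypothesis (Σ ratio = 16, N = 677):
  spiny-fruited bitter: 677 × 9/16 = 380.8125
  spiny-fruited non-bitter: 677 × 3/16 = 126.9375
  smooth-fruited bitter: 677 × 3/16 = 126.9375
  smooth-fruited non-bitter: 677 × 1/16 = 42.3125
χ² = Σ (O − E)² / E
  spiny-fruited bitter: (368 − 380.8125)² / 380.8125 = 0.4311
  spiny-fruited non-bitter: (134 − 126.9375)² / 126.9375 = 0.3929
  smooth-fruited bitter: (131 − 126.9375)² / 126.9375 = 0.1300
  smooth-fruited non-bitter: (44 − 42.3125)² / 42.3125 = 0.0673
χ² = 0.4311 + 0.3929 + 0.1300 + 0.0673 = 1.0213 ≈ 1.021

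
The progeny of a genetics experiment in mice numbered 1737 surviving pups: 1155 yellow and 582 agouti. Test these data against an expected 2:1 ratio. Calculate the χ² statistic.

0.023

Total ratio parts = 3. Expected numbers out of 1737:
  yellow: 1737 × 2/3 = 1158
  agouti: 1737 × 1/3 = 579
χ² = Σ (O − E)² / E
  yellow: (1155 − 1158)² / 1158 = 0.0078
  agouti: (582 − 579)² / 579 = 0.0155
χ² = 0.0078 + 0.0155 = 0.0233 ≈ 0.023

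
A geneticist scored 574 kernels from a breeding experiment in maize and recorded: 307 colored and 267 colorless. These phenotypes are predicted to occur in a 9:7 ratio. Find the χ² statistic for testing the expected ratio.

The 9:7 ratio has 16 parts, so with N = 574 the expected counts are:
  colored: 574 × 9/16 = 322.875
  colorless: 574 × 7/16 = 251.125
χ² = Σ (O − E)² / E
  colored: (307 − 322.875)² / 322.875 = 0.7805
  colorless: (267 − 251.125)² / 251.125 = 1.0035
χ² = 0.7805 + 1.0035 = 1.784

1.784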